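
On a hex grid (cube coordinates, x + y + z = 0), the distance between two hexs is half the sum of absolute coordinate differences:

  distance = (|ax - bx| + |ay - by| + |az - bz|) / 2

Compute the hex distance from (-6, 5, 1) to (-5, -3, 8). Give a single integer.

Answer: 8

Derivation:
|ax - bx| = |-6 - (-5)| = 1
|ay - by| = |5 - (-3)| = 8
|az - bz| = |1 - 8| = 7
distance = (1 + 8 + 7) / 2 = 16 / 2 = 8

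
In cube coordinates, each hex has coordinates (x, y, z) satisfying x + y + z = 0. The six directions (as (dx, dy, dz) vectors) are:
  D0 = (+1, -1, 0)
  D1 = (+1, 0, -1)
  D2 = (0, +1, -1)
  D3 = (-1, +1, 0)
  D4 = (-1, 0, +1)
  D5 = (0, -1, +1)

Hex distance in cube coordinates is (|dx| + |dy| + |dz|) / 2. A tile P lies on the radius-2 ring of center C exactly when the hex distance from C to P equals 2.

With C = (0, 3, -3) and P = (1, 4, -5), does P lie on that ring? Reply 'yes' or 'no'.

|px - cx| = |1 - 0| = 1
|py - cy| = |4 - 3| = 1
|pz - cz| = |-5 - (-3)| = 2
distance = (1+1+2)/2 = 4/2 = 2
radius = 2; distance == radius -> yes

Answer: yes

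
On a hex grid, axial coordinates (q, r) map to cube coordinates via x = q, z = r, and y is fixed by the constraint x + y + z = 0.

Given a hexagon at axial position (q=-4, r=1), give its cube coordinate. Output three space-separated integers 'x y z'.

x = q = -4
z = r = 1
y = -x - z = -(-4) - (1) = 3

Answer: -4 3 1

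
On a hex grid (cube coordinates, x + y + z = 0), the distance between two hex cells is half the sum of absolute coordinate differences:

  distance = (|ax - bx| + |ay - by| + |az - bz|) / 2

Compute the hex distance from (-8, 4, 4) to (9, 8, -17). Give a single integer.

|ax - bx| = |-8 - 9| = 17
|ay - by| = |4 - 8| = 4
|az - bz| = |4 - (-17)| = 21
distance = (17 + 4 + 21) / 2 = 42 / 2 = 21

Answer: 21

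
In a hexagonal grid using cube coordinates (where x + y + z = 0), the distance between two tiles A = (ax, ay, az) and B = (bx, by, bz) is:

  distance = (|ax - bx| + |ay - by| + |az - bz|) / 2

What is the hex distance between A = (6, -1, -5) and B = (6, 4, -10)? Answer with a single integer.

|ax - bx| = |6 - 6| = 0
|ay - by| = |-1 - 4| = 5
|az - bz| = |-5 - (-10)| = 5
distance = (0 + 5 + 5) / 2 = 10 / 2 = 5

Answer: 5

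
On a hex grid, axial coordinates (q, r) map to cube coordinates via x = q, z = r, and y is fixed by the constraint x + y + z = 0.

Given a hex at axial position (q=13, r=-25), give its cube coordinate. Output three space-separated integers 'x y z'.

x = q = 13
z = r = -25
y = -x - z = -(13) - (-25) = 12

Answer: 13 12 -25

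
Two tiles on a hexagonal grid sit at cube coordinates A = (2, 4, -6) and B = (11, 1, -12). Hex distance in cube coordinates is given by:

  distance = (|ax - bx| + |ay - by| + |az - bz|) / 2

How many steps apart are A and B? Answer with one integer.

|ax - bx| = |2 - 11| = 9
|ay - by| = |4 - 1| = 3
|az - bz| = |-6 - (-12)| = 6
distance = (9 + 3 + 6) / 2 = 18 / 2 = 9

Answer: 9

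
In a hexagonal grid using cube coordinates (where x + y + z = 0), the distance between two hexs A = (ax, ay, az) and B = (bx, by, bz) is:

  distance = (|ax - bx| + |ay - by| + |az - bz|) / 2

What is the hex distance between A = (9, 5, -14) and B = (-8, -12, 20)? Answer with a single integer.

Answer: 34

Derivation:
|ax - bx| = |9 - (-8)| = 17
|ay - by| = |5 - (-12)| = 17
|az - bz| = |-14 - 20| = 34
distance = (17 + 17 + 34) / 2 = 68 / 2 = 34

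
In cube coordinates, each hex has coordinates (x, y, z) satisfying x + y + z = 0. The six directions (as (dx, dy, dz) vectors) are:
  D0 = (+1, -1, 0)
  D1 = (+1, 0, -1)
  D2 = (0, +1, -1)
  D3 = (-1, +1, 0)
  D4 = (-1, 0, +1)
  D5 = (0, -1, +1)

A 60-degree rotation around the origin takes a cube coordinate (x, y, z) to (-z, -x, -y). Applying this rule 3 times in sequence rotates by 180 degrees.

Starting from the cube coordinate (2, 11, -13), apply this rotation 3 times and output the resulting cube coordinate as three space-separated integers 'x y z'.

Answer: -2 -11 13

Derivation:
Start: (2, 11, -13)
Step 1: (2, 11, -13) -> (-(-13), -(2), -(11)) = (13, -2, -11)
Step 2: (13, -2, -11) -> (-(-11), -(13), -(-2)) = (11, -13, 2)
Step 3: (11, -13, 2) -> (-(2), -(11), -(-13)) = (-2, -11, 13)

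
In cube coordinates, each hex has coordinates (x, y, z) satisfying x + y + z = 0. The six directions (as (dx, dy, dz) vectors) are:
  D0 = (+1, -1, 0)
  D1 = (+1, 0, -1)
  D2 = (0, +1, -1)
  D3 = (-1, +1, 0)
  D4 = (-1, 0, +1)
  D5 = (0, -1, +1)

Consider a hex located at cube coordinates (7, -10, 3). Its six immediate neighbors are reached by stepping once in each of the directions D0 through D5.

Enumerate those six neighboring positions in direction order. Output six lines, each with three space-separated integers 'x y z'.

Answer: 8 -11 3
8 -10 2
7 -9 2
6 -9 3
6 -10 4
7 -11 4

Derivation:
Center: (7, -10, 3). Add each direction:
  D0: (7, -10, 3) + (1, -1, 0) = (8, -11, 3)
  D1: (7, -10, 3) + (1, 0, -1) = (8, -10, 2)
  D2: (7, -10, 3) + (0, 1, -1) = (7, -9, 2)
  D3: (7, -10, 3) + (-1, 1, 0) = (6, -9, 3)
  D4: (7, -10, 3) + (-1, 0, 1) = (6, -10, 4)
  D5: (7, -10, 3) + (0, -1, 1) = (7, -11, 4)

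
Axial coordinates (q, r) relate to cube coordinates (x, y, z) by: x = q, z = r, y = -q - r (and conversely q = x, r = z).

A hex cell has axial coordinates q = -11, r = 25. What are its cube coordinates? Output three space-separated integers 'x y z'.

Answer: -11 -14 25

Derivation:
x = q = -11
z = r = 25
y = -x - z = -(-11) - (25) = -14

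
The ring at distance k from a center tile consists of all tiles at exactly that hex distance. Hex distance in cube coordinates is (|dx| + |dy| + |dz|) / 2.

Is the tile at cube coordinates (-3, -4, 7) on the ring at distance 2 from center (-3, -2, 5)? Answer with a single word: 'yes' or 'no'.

|px - cx| = |-3 - (-3)| = 0
|py - cy| = |-4 - (-2)| = 2
|pz - cz| = |7 - 5| = 2
distance = (0+2+2)/2 = 4/2 = 2
radius = 2; distance == radius -> yes

Answer: yes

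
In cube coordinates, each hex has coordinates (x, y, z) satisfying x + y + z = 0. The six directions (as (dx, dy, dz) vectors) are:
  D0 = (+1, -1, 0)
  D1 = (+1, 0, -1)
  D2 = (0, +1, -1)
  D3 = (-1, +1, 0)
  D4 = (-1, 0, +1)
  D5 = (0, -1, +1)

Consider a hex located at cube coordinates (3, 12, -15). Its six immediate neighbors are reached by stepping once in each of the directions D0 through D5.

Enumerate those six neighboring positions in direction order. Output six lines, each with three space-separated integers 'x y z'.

Center: (3, 12, -15). Add each direction:
  D0: (3, 12, -15) + (1, -1, 0) = (4, 11, -15)
  D1: (3, 12, -15) + (1, 0, -1) = (4, 12, -16)
  D2: (3, 12, -15) + (0, 1, -1) = (3, 13, -16)
  D3: (3, 12, -15) + (-1, 1, 0) = (2, 13, -15)
  D4: (3, 12, -15) + (-1, 0, 1) = (2, 12, -14)
  D5: (3, 12, -15) + (0, -1, 1) = (3, 11, -14)

Answer: 4 11 -15
4 12 -16
3 13 -16
2 13 -15
2 12 -14
3 11 -14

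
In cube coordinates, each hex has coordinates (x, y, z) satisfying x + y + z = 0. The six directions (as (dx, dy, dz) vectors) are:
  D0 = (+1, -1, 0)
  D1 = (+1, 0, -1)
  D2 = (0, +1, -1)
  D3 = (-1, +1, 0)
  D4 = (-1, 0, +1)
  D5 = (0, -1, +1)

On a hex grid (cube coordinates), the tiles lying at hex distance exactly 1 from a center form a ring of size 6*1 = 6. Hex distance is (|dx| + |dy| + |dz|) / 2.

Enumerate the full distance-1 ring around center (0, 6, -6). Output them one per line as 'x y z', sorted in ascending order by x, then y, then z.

Answer: -1 6 -5
-1 7 -6
0 5 -5
0 7 -7
1 5 -6
1 6 -7

Derivation:
Walk ring at distance 1 from (0, 6, -6):
Start at center + D4*1 = (-1, 6, -5)
  hex 0: (-1, 6, -5)
  hex 1: (0, 5, -5)
  hex 2: (1, 5, -6)
  hex 3: (1, 6, -7)
  hex 4: (0, 7, -7)
  hex 5: (-1, 7, -6)
Sorted: 6 hexes.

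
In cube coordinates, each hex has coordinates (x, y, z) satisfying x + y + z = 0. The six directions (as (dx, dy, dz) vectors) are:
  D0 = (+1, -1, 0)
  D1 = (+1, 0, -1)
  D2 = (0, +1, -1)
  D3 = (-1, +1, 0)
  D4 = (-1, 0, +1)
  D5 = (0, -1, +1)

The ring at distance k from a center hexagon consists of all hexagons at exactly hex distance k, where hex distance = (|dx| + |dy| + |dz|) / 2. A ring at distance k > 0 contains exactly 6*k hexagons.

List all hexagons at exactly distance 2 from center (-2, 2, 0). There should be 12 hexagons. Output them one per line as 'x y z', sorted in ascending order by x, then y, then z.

Walk ring at distance 2 from (-2, 2, 0):
Start at center + D4*2 = (-4, 2, 2)
  hex 0: (-4, 2, 2)
  hex 1: (-3, 1, 2)
  hex 2: (-2, 0, 2)
  hex 3: (-1, 0, 1)
  hex 4: (0, 0, 0)
  hex 5: (0, 1, -1)
  hex 6: (0, 2, -2)
  hex 7: (-1, 3, -2)
  hex 8: (-2, 4, -2)
  hex 9: (-3, 4, -1)
  hex 10: (-4, 4, 0)
  hex 11: (-4, 3, 1)
Sorted: 12 hexes.

Answer: -4 2 2
-4 3 1
-4 4 0
-3 1 2
-3 4 -1
-2 0 2
-2 4 -2
-1 0 1
-1 3 -2
0 0 0
0 1 -1
0 2 -2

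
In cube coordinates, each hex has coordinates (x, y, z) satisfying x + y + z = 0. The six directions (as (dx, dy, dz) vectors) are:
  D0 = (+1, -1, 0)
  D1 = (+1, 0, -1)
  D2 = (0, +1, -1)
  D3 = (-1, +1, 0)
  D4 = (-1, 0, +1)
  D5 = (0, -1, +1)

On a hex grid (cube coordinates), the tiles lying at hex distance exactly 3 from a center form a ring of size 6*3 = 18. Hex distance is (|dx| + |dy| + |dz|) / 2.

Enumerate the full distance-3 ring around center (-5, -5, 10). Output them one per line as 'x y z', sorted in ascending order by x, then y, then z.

Answer: -8 -5 13
-8 -4 12
-8 -3 11
-8 -2 10
-7 -6 13
-7 -2 9
-6 -7 13
-6 -2 8
-5 -8 13
-5 -2 7
-4 -8 12
-4 -3 7
-3 -8 11
-3 -4 7
-2 -8 10
-2 -7 9
-2 -6 8
-2 -5 7

Derivation:
Walk ring at distance 3 from (-5, -5, 10):
Start at center + D4*3 = (-8, -5, 13)
  hex 0: (-8, -5, 13)
  hex 1: (-7, -6, 13)
  hex 2: (-6, -7, 13)
  hex 3: (-5, -8, 13)
  hex 4: (-4, -8, 12)
  hex 5: (-3, -8, 11)
  hex 6: (-2, -8, 10)
  hex 7: (-2, -7, 9)
  hex 8: (-2, -6, 8)
  hex 9: (-2, -5, 7)
  hex 10: (-3, -4, 7)
  hex 11: (-4, -3, 7)
  hex 12: (-5, -2, 7)
  hex 13: (-6, -2, 8)
  hex 14: (-7, -2, 9)
  hex 15: (-8, -2, 10)
  hex 16: (-8, -3, 11)
  hex 17: (-8, -4, 12)
Sorted: 18 hexes.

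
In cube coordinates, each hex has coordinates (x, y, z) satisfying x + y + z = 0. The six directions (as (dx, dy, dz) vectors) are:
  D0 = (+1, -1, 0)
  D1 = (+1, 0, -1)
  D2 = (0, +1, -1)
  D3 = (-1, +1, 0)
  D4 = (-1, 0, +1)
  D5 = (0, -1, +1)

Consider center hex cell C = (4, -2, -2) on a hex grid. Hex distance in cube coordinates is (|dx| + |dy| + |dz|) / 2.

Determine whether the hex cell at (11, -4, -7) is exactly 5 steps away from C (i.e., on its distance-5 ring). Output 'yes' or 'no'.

|px - cx| = |11 - 4| = 7
|py - cy| = |-4 - (-2)| = 2
|pz - cz| = |-7 - (-2)| = 5
distance = (7+2+5)/2 = 14/2 = 7
radius = 5; distance != radius -> no

Answer: no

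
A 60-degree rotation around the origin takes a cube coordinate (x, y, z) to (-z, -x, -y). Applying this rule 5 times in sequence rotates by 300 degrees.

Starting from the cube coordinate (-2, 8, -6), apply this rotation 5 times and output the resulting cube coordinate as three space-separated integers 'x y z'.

Start: (-2, 8, -6)
Step 1: (-2, 8, -6) -> (-(-6), -(-2), -(8)) = (6, 2, -8)
Step 2: (6, 2, -8) -> (-(-8), -(6), -(2)) = (8, -6, -2)
Step 3: (8, -6, -2) -> (-(-2), -(8), -(-6)) = (2, -8, 6)
Step 4: (2, -8, 6) -> (-(6), -(2), -(-8)) = (-6, -2, 8)
Step 5: (-6, -2, 8) -> (-(8), -(-6), -(-2)) = (-8, 6, 2)

Answer: -8 6 2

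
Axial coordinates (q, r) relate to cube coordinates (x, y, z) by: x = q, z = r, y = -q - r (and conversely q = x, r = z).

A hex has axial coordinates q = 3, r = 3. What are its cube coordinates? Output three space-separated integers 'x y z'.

x = q = 3
z = r = 3
y = -x - z = -(3) - (3) = -6

Answer: 3 -6 3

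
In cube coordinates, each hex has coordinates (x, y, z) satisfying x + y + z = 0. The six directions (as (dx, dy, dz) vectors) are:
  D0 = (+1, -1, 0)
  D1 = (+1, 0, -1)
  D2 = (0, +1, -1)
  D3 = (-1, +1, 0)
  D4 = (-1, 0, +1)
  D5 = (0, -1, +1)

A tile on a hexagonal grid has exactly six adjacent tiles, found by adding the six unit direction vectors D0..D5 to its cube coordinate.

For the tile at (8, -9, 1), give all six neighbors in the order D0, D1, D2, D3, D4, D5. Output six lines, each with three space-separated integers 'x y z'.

Center: (8, -9, 1). Add each direction:
  D0: (8, -9, 1) + (1, -1, 0) = (9, -10, 1)
  D1: (8, -9, 1) + (1, 0, -1) = (9, -9, 0)
  D2: (8, -9, 1) + (0, 1, -1) = (8, -8, 0)
  D3: (8, -9, 1) + (-1, 1, 0) = (7, -8, 1)
  D4: (8, -9, 1) + (-1, 0, 1) = (7, -9, 2)
  D5: (8, -9, 1) + (0, -1, 1) = (8, -10, 2)

Answer: 9 -10 1
9 -9 0
8 -8 0
7 -8 1
7 -9 2
8 -10 2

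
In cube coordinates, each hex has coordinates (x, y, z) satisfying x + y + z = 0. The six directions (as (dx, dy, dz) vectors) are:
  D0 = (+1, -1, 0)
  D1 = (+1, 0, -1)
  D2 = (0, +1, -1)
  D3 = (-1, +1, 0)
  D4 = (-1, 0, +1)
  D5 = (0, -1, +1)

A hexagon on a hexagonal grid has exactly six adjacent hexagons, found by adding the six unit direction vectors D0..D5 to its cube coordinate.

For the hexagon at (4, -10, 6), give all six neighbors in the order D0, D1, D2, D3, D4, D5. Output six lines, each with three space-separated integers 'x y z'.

Answer: 5 -11 6
5 -10 5
4 -9 5
3 -9 6
3 -10 7
4 -11 7

Derivation:
Center: (4, -10, 6). Add each direction:
  D0: (4, -10, 6) + (1, -1, 0) = (5, -11, 6)
  D1: (4, -10, 6) + (1, 0, -1) = (5, -10, 5)
  D2: (4, -10, 6) + (0, 1, -1) = (4, -9, 5)
  D3: (4, -10, 6) + (-1, 1, 0) = (3, -9, 6)
  D4: (4, -10, 6) + (-1, 0, 1) = (3, -10, 7)
  D5: (4, -10, 6) + (0, -1, 1) = (4, -11, 7)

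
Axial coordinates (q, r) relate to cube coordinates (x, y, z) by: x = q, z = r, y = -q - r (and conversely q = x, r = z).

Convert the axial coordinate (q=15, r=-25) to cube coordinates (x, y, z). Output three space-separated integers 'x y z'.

x = q = 15
z = r = -25
y = -x - z = -(15) - (-25) = 10

Answer: 15 10 -25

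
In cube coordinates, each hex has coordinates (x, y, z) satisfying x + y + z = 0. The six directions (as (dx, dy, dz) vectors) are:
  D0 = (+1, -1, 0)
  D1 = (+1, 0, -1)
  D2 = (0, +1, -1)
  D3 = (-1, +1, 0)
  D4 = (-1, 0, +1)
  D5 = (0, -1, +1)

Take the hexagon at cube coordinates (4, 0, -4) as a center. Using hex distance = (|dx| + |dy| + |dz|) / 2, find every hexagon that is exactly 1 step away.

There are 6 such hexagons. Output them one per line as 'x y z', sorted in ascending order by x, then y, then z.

Walk ring at distance 1 from (4, 0, -4):
Start at center + D4*1 = (3, 0, -3)
  hex 0: (3, 0, -3)
  hex 1: (4, -1, -3)
  hex 2: (5, -1, -4)
  hex 3: (5, 0, -5)
  hex 4: (4, 1, -5)
  hex 5: (3, 1, -4)
Sorted: 6 hexes.

Answer: 3 0 -3
3 1 -4
4 -1 -3
4 1 -5
5 -1 -4
5 0 -5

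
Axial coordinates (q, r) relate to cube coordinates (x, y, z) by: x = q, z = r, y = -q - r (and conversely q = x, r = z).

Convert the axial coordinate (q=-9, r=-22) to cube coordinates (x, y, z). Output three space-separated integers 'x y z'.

Answer: -9 31 -22

Derivation:
x = q = -9
z = r = -22
y = -x - z = -(-9) - (-22) = 31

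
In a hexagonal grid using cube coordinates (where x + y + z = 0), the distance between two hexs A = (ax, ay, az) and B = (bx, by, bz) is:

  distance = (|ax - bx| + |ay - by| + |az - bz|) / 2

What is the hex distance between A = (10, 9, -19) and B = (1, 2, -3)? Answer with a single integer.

Answer: 16

Derivation:
|ax - bx| = |10 - 1| = 9
|ay - by| = |9 - 2| = 7
|az - bz| = |-19 - (-3)| = 16
distance = (9 + 7 + 16) / 2 = 32 / 2 = 16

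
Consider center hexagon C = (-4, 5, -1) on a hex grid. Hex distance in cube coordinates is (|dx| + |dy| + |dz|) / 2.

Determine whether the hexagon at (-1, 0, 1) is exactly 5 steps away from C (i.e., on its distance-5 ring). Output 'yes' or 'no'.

|px - cx| = |-1 - (-4)| = 3
|py - cy| = |0 - 5| = 5
|pz - cz| = |1 - (-1)| = 2
distance = (3+5+2)/2 = 10/2 = 5
radius = 5; distance == radius -> yes

Answer: yes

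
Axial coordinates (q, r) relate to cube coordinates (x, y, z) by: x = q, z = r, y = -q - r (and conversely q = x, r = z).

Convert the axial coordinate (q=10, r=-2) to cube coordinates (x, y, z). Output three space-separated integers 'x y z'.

x = q = 10
z = r = -2
y = -x - z = -(10) - (-2) = -8

Answer: 10 -8 -2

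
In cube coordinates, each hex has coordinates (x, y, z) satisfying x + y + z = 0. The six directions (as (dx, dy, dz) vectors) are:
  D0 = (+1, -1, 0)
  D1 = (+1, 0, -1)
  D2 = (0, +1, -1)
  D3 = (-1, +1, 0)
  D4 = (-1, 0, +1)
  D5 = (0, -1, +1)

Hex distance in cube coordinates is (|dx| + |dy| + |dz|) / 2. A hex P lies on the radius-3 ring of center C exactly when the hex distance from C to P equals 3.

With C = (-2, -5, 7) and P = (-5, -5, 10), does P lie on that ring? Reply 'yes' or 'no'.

|px - cx| = |-5 - (-2)| = 3
|py - cy| = |-5 - (-5)| = 0
|pz - cz| = |10 - 7| = 3
distance = (3+0+3)/2 = 6/2 = 3
radius = 3; distance == radius -> yes

Answer: yes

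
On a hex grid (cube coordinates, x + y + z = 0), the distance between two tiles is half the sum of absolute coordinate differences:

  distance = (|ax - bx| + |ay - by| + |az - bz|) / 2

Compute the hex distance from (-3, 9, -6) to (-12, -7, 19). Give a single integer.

Answer: 25

Derivation:
|ax - bx| = |-3 - (-12)| = 9
|ay - by| = |9 - (-7)| = 16
|az - bz| = |-6 - 19| = 25
distance = (9 + 16 + 25) / 2 = 50 / 2 = 25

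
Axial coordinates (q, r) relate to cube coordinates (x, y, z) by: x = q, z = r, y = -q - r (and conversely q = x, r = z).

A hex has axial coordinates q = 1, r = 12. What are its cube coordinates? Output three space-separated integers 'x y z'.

x = q = 1
z = r = 12
y = -x - z = -(1) - (12) = -13

Answer: 1 -13 12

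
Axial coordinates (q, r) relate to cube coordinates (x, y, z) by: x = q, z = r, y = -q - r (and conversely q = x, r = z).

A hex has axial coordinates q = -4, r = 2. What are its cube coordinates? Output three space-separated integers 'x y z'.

x = q = -4
z = r = 2
y = -x - z = -(-4) - (2) = 2

Answer: -4 2 2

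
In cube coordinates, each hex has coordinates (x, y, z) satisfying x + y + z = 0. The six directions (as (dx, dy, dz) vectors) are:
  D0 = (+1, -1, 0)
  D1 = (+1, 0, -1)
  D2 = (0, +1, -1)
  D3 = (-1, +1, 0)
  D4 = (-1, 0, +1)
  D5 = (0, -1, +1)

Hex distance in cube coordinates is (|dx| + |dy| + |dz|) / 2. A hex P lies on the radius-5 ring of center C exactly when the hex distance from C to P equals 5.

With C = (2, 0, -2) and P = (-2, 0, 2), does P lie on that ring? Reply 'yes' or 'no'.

|px - cx| = |-2 - 2| = 4
|py - cy| = |0 - 0| = 0
|pz - cz| = |2 - (-2)| = 4
distance = (4+0+4)/2 = 8/2 = 4
radius = 5; distance != radius -> no

Answer: no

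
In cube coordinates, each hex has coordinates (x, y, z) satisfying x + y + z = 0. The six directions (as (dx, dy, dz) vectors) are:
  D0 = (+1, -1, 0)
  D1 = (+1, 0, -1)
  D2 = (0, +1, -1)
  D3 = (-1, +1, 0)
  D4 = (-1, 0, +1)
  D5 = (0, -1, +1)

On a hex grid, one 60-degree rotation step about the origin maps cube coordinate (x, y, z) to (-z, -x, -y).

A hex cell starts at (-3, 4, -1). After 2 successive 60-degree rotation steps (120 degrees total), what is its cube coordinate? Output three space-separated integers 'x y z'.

Start: (-3, 4, -1)
Step 1: (-3, 4, -1) -> (-(-1), -(-3), -(4)) = (1, 3, -4)
Step 2: (1, 3, -4) -> (-(-4), -(1), -(3)) = (4, -1, -3)

Answer: 4 -1 -3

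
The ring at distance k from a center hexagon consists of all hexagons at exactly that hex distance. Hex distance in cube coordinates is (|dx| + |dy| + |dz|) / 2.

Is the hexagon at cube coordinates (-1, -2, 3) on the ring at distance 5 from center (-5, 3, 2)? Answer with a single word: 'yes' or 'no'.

|px - cx| = |-1 - (-5)| = 4
|py - cy| = |-2 - 3| = 5
|pz - cz| = |3 - 2| = 1
distance = (4+5+1)/2 = 10/2 = 5
radius = 5; distance == radius -> yes

Answer: yes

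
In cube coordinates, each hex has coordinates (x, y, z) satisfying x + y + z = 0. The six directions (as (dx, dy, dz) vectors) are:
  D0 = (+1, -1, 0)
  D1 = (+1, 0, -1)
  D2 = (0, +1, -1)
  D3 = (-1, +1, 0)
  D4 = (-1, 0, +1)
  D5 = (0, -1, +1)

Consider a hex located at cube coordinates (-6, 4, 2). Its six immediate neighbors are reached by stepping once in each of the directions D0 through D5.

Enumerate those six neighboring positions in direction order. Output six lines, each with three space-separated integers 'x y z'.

Answer: -5 3 2
-5 4 1
-6 5 1
-7 5 2
-7 4 3
-6 3 3

Derivation:
Center: (-6, 4, 2). Add each direction:
  D0: (-6, 4, 2) + (1, -1, 0) = (-5, 3, 2)
  D1: (-6, 4, 2) + (1, 0, -1) = (-5, 4, 1)
  D2: (-6, 4, 2) + (0, 1, -1) = (-6, 5, 1)
  D3: (-6, 4, 2) + (-1, 1, 0) = (-7, 5, 2)
  D4: (-6, 4, 2) + (-1, 0, 1) = (-7, 4, 3)
  D5: (-6, 4, 2) + (0, -1, 1) = (-6, 3, 3)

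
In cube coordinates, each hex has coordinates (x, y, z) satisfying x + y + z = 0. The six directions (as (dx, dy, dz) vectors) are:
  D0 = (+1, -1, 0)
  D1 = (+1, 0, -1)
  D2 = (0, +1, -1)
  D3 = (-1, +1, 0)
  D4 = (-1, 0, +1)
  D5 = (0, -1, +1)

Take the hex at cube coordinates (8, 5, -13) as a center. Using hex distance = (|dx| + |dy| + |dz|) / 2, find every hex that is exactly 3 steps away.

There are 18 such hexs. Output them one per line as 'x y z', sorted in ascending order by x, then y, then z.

Walk ring at distance 3 from (8, 5, -13):
Start at center + D4*3 = (5, 5, -10)
  hex 0: (5, 5, -10)
  hex 1: (6, 4, -10)
  hex 2: (7, 3, -10)
  hex 3: (8, 2, -10)
  hex 4: (9, 2, -11)
  hex 5: (10, 2, -12)
  hex 6: (11, 2, -13)
  hex 7: (11, 3, -14)
  hex 8: (11, 4, -15)
  hex 9: (11, 5, -16)
  hex 10: (10, 6, -16)
  hex 11: (9, 7, -16)
  hex 12: (8, 8, -16)
  hex 13: (7, 8, -15)
  hex 14: (6, 8, -14)
  hex 15: (5, 8, -13)
  hex 16: (5, 7, -12)
  hex 17: (5, 6, -11)
Sorted: 18 hexes.

Answer: 5 5 -10
5 6 -11
5 7 -12
5 8 -13
6 4 -10
6 8 -14
7 3 -10
7 8 -15
8 2 -10
8 8 -16
9 2 -11
9 7 -16
10 2 -12
10 6 -16
11 2 -13
11 3 -14
11 4 -15
11 5 -16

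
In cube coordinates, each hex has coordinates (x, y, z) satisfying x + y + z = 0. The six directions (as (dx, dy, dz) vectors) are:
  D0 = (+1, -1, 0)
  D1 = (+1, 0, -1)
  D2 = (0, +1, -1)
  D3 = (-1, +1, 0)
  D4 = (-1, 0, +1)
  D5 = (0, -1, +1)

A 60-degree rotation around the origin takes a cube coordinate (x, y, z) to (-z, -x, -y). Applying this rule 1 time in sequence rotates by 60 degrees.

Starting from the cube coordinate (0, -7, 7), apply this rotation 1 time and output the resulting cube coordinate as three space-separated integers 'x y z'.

Start: (0, -7, 7)
Step 1: (0, -7, 7) -> (-(7), -(0), -(-7)) = (-7, 0, 7)

Answer: -7 0 7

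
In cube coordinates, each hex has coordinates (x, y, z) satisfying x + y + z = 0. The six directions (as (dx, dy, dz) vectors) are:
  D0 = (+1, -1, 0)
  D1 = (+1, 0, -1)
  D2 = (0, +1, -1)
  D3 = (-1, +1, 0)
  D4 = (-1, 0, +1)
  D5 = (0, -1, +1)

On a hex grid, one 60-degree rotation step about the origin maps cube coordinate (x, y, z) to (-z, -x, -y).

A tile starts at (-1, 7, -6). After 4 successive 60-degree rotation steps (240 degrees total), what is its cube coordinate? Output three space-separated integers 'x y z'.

Start: (-1, 7, -6)
Step 1: (-1, 7, -6) -> (-(-6), -(-1), -(7)) = (6, 1, -7)
Step 2: (6, 1, -7) -> (-(-7), -(6), -(1)) = (7, -6, -1)
Step 3: (7, -6, -1) -> (-(-1), -(7), -(-6)) = (1, -7, 6)
Step 4: (1, -7, 6) -> (-(6), -(1), -(-7)) = (-6, -1, 7)

Answer: -6 -1 7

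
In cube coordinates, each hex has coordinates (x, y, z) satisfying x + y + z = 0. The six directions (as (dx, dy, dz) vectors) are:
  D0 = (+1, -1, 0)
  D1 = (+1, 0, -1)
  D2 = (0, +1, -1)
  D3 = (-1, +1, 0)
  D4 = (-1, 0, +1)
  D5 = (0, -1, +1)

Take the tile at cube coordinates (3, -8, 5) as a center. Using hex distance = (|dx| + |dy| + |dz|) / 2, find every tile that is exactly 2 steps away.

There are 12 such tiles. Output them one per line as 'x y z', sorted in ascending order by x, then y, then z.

Answer: 1 -8 7
1 -7 6
1 -6 5
2 -9 7
2 -6 4
3 -10 7
3 -6 3
4 -10 6
4 -7 3
5 -10 5
5 -9 4
5 -8 3

Derivation:
Walk ring at distance 2 from (3, -8, 5):
Start at center + D4*2 = (1, -8, 7)
  hex 0: (1, -8, 7)
  hex 1: (2, -9, 7)
  hex 2: (3, -10, 7)
  hex 3: (4, -10, 6)
  hex 4: (5, -10, 5)
  hex 5: (5, -9, 4)
  hex 6: (5, -8, 3)
  hex 7: (4, -7, 3)
  hex 8: (3, -6, 3)
  hex 9: (2, -6, 4)
  hex 10: (1, -6, 5)
  hex 11: (1, -7, 6)
Sorted: 12 hexes.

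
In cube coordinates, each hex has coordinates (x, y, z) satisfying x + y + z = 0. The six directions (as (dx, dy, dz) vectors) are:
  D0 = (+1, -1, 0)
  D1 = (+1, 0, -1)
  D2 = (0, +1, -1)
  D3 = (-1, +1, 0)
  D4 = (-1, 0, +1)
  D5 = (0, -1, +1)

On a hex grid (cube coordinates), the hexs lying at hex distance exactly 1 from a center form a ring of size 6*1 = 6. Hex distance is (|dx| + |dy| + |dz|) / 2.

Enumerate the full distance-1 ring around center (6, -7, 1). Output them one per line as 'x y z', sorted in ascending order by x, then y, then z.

Walk ring at distance 1 from (6, -7, 1):
Start at center + D4*1 = (5, -7, 2)
  hex 0: (5, -7, 2)
  hex 1: (6, -8, 2)
  hex 2: (7, -8, 1)
  hex 3: (7, -7, 0)
  hex 4: (6, -6, 0)
  hex 5: (5, -6, 1)
Sorted: 6 hexes.

Answer: 5 -7 2
5 -6 1
6 -8 2
6 -6 0
7 -8 1
7 -7 0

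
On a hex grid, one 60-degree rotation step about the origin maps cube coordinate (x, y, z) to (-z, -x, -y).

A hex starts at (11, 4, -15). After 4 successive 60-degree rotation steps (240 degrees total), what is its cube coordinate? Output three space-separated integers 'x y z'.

Start: (11, 4, -15)
Step 1: (11, 4, -15) -> (-(-15), -(11), -(4)) = (15, -11, -4)
Step 2: (15, -11, -4) -> (-(-4), -(15), -(-11)) = (4, -15, 11)
Step 3: (4, -15, 11) -> (-(11), -(4), -(-15)) = (-11, -4, 15)
Step 4: (-11, -4, 15) -> (-(15), -(-11), -(-4)) = (-15, 11, 4)

Answer: -15 11 4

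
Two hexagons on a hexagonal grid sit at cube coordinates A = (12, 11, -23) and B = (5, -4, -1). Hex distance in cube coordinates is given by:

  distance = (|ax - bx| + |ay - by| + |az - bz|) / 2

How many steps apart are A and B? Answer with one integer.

|ax - bx| = |12 - 5| = 7
|ay - by| = |11 - (-4)| = 15
|az - bz| = |-23 - (-1)| = 22
distance = (7 + 15 + 22) / 2 = 44 / 2 = 22

Answer: 22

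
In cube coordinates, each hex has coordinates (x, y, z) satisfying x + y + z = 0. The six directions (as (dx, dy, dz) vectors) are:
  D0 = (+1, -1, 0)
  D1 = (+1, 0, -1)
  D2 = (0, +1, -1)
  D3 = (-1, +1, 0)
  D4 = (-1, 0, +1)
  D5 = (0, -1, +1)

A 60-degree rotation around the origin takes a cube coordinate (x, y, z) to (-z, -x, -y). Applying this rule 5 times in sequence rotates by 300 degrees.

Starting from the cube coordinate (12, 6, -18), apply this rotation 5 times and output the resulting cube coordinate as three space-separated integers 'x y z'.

Start: (12, 6, -18)
Step 1: (12, 6, -18) -> (-(-18), -(12), -(6)) = (18, -12, -6)
Step 2: (18, -12, -6) -> (-(-6), -(18), -(-12)) = (6, -18, 12)
Step 3: (6, -18, 12) -> (-(12), -(6), -(-18)) = (-12, -6, 18)
Step 4: (-12, -6, 18) -> (-(18), -(-12), -(-6)) = (-18, 12, 6)
Step 5: (-18, 12, 6) -> (-(6), -(-18), -(12)) = (-6, 18, -12)

Answer: -6 18 -12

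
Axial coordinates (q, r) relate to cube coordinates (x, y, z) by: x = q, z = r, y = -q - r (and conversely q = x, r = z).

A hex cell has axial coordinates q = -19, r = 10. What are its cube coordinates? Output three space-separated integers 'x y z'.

Answer: -19 9 10

Derivation:
x = q = -19
z = r = 10
y = -x - z = -(-19) - (10) = 9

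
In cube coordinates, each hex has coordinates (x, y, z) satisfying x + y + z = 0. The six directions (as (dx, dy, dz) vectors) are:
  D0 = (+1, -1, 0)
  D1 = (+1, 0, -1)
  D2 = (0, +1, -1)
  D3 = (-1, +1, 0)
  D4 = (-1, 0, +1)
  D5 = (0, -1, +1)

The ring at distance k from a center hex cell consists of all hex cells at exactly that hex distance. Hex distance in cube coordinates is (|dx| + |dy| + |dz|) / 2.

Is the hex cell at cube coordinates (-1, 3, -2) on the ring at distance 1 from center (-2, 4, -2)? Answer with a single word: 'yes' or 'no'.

Answer: yes

Derivation:
|px - cx| = |-1 - (-2)| = 1
|py - cy| = |3 - 4| = 1
|pz - cz| = |-2 - (-2)| = 0
distance = (1+1+0)/2 = 2/2 = 1
radius = 1; distance == radius -> yes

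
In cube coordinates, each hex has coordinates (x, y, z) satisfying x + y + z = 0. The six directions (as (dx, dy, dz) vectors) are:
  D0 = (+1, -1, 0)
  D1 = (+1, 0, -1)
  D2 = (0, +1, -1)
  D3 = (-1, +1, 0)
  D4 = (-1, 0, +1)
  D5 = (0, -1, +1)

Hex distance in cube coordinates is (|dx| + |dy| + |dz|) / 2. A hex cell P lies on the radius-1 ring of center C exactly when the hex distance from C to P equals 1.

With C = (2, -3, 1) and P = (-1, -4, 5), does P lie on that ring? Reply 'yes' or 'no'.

Answer: no

Derivation:
|px - cx| = |-1 - 2| = 3
|py - cy| = |-4 - (-3)| = 1
|pz - cz| = |5 - 1| = 4
distance = (3+1+4)/2 = 8/2 = 4
radius = 1; distance != radius -> no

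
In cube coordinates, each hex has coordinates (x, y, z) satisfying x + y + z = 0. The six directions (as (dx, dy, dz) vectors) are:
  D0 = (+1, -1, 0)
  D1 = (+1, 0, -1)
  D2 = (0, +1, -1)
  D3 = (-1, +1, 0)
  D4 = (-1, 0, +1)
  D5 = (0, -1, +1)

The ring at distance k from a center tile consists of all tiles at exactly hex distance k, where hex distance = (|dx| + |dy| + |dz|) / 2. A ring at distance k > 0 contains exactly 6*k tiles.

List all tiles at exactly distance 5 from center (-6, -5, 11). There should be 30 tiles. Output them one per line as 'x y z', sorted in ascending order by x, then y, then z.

Walk ring at distance 5 from (-6, -5, 11):
Start at center + D4*5 = (-11, -5, 16)
  hex 0: (-11, -5, 16)
  hex 1: (-10, -6, 16)
  hex 2: (-9, -7, 16)
  hex 3: (-8, -8, 16)
  hex 4: (-7, -9, 16)
  hex 5: (-6, -10, 16)
  hex 6: (-5, -10, 15)
  hex 7: (-4, -10, 14)
  hex 8: (-3, -10, 13)
  hex 9: (-2, -10, 12)
  hex 10: (-1, -10, 11)
  hex 11: (-1, -9, 10)
  hex 12: (-1, -8, 9)
  hex 13: (-1, -7, 8)
  hex 14: (-1, -6, 7)
  hex 15: (-1, -5, 6)
  hex 16: (-2, -4, 6)
  hex 17: (-3, -3, 6)
  hex 18: (-4, -2, 6)
  hex 19: (-5, -1, 6)
  hex 20: (-6, 0, 6)
  hex 21: (-7, 0, 7)
  hex 22: (-8, 0, 8)
  hex 23: (-9, 0, 9)
  hex 24: (-10, 0, 10)
  hex 25: (-11, 0, 11)
  hex 26: (-11, -1, 12)
  hex 27: (-11, -2, 13)
  hex 28: (-11, -3, 14)
  hex 29: (-11, -4, 15)
Sorted: 30 hexes.

Answer: -11 -5 16
-11 -4 15
-11 -3 14
-11 -2 13
-11 -1 12
-11 0 11
-10 -6 16
-10 0 10
-9 -7 16
-9 0 9
-8 -8 16
-8 0 8
-7 -9 16
-7 0 7
-6 -10 16
-6 0 6
-5 -10 15
-5 -1 6
-4 -10 14
-4 -2 6
-3 -10 13
-3 -3 6
-2 -10 12
-2 -4 6
-1 -10 11
-1 -9 10
-1 -8 9
-1 -7 8
-1 -6 7
-1 -5 6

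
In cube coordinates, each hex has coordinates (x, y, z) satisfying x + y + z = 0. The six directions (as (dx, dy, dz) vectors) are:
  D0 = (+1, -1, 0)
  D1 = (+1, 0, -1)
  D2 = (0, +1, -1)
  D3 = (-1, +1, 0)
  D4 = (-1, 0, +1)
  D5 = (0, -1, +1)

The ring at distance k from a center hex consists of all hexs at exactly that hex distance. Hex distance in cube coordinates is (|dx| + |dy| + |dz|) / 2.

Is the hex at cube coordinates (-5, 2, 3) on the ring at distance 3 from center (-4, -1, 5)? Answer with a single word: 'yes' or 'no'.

|px - cx| = |-5 - (-4)| = 1
|py - cy| = |2 - (-1)| = 3
|pz - cz| = |3 - 5| = 2
distance = (1+3+2)/2 = 6/2 = 3
radius = 3; distance == radius -> yes

Answer: yes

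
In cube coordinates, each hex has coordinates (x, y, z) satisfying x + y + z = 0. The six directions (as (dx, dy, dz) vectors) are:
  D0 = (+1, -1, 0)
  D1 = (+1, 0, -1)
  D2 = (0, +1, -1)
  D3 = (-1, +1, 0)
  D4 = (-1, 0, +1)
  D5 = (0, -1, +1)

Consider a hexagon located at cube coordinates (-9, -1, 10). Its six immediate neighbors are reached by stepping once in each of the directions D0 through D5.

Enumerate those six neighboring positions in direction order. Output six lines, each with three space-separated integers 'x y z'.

Center: (-9, -1, 10). Add each direction:
  D0: (-9, -1, 10) + (1, -1, 0) = (-8, -2, 10)
  D1: (-9, -1, 10) + (1, 0, -1) = (-8, -1, 9)
  D2: (-9, -1, 10) + (0, 1, -1) = (-9, 0, 9)
  D3: (-9, -1, 10) + (-1, 1, 0) = (-10, 0, 10)
  D4: (-9, -1, 10) + (-1, 0, 1) = (-10, -1, 11)
  D5: (-9, -1, 10) + (0, -1, 1) = (-9, -2, 11)

Answer: -8 -2 10
-8 -1 9
-9 0 9
-10 0 10
-10 -1 11
-9 -2 11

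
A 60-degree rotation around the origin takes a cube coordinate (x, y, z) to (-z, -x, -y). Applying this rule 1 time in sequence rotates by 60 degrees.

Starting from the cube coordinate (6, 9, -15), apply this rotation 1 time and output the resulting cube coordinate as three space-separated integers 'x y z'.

Answer: 15 -6 -9

Derivation:
Start: (6, 9, -15)
Step 1: (6, 9, -15) -> (-(-15), -(6), -(9)) = (15, -6, -9)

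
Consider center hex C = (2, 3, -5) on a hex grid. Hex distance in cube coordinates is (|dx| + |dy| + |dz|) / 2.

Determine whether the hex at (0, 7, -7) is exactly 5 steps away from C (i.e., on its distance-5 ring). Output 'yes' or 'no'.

|px - cx| = |0 - 2| = 2
|py - cy| = |7 - 3| = 4
|pz - cz| = |-7 - (-5)| = 2
distance = (2+4+2)/2 = 8/2 = 4
radius = 5; distance != radius -> no

Answer: no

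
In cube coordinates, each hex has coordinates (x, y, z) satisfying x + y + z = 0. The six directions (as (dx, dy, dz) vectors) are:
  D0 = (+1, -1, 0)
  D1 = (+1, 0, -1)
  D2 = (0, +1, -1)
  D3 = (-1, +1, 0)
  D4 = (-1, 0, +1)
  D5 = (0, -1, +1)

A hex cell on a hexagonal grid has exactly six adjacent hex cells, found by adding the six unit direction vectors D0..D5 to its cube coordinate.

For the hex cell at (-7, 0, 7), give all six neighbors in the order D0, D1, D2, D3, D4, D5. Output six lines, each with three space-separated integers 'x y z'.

Answer: -6 -1 7
-6 0 6
-7 1 6
-8 1 7
-8 0 8
-7 -1 8

Derivation:
Center: (-7, 0, 7). Add each direction:
  D0: (-7, 0, 7) + (1, -1, 0) = (-6, -1, 7)
  D1: (-7, 0, 7) + (1, 0, -1) = (-6, 0, 6)
  D2: (-7, 0, 7) + (0, 1, -1) = (-7, 1, 6)
  D3: (-7, 0, 7) + (-1, 1, 0) = (-8, 1, 7)
  D4: (-7, 0, 7) + (-1, 0, 1) = (-8, 0, 8)
  D5: (-7, 0, 7) + (0, -1, 1) = (-7, -1, 8)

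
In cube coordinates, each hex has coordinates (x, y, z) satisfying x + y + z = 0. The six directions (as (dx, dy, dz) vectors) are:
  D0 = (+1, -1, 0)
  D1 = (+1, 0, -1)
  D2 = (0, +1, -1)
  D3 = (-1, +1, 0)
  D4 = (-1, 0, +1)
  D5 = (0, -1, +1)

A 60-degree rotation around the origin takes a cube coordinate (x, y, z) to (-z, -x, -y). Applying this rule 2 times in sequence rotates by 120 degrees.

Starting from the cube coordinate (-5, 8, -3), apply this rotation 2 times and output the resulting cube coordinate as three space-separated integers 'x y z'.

Start: (-5, 8, -3)
Step 1: (-5, 8, -3) -> (-(-3), -(-5), -(8)) = (3, 5, -8)
Step 2: (3, 5, -8) -> (-(-8), -(3), -(5)) = (8, -3, -5)

Answer: 8 -3 -5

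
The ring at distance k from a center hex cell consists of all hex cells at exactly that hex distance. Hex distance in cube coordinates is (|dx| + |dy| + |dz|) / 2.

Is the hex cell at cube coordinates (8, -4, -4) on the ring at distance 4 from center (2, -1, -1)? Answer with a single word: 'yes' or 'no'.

|px - cx| = |8 - 2| = 6
|py - cy| = |-4 - (-1)| = 3
|pz - cz| = |-4 - (-1)| = 3
distance = (6+3+3)/2 = 12/2 = 6
radius = 4; distance != radius -> no

Answer: no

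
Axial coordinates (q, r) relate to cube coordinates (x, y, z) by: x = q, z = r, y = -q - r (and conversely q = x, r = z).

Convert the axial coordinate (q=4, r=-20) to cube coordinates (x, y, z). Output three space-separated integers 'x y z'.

x = q = 4
z = r = -20
y = -x - z = -(4) - (-20) = 16

Answer: 4 16 -20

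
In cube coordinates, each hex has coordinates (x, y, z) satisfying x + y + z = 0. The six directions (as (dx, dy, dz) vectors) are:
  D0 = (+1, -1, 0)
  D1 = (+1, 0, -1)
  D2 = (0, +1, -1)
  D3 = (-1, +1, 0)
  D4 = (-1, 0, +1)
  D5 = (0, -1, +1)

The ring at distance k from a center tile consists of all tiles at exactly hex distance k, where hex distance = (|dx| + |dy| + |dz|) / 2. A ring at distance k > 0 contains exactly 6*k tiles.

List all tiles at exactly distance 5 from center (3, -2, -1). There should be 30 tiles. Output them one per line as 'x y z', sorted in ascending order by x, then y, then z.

Answer: -2 -2 4
-2 -1 3
-2 0 2
-2 1 1
-2 2 0
-2 3 -1
-1 -3 4
-1 3 -2
0 -4 4
0 3 -3
1 -5 4
1 3 -4
2 -6 4
2 3 -5
3 -7 4
3 3 -6
4 -7 3
4 2 -6
5 -7 2
5 1 -6
6 -7 1
6 0 -6
7 -7 0
7 -1 -6
8 -7 -1
8 -6 -2
8 -5 -3
8 -4 -4
8 -3 -5
8 -2 -6

Derivation:
Walk ring at distance 5 from (3, -2, -1):
Start at center + D4*5 = (-2, -2, 4)
  hex 0: (-2, -2, 4)
  hex 1: (-1, -3, 4)
  hex 2: (0, -4, 4)
  hex 3: (1, -5, 4)
  hex 4: (2, -6, 4)
  hex 5: (3, -7, 4)
  hex 6: (4, -7, 3)
  hex 7: (5, -7, 2)
  hex 8: (6, -7, 1)
  hex 9: (7, -7, 0)
  hex 10: (8, -7, -1)
  hex 11: (8, -6, -2)
  hex 12: (8, -5, -3)
  hex 13: (8, -4, -4)
  hex 14: (8, -3, -5)
  hex 15: (8, -2, -6)
  hex 16: (7, -1, -6)
  hex 17: (6, 0, -6)
  hex 18: (5, 1, -6)
  hex 19: (4, 2, -6)
  hex 20: (3, 3, -6)
  hex 21: (2, 3, -5)
  hex 22: (1, 3, -4)
  hex 23: (0, 3, -3)
  hex 24: (-1, 3, -2)
  hex 25: (-2, 3, -1)
  hex 26: (-2, 2, 0)
  hex 27: (-2, 1, 1)
  hex 28: (-2, 0, 2)
  hex 29: (-2, -1, 3)
Sorted: 30 hexes.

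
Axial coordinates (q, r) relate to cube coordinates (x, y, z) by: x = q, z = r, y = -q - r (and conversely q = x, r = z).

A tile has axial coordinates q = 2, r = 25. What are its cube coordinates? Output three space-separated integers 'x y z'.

Answer: 2 -27 25

Derivation:
x = q = 2
z = r = 25
y = -x - z = -(2) - (25) = -27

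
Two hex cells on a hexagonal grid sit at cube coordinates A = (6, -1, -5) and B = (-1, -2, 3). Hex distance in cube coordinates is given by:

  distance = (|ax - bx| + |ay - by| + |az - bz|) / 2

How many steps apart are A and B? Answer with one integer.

|ax - bx| = |6 - (-1)| = 7
|ay - by| = |-1 - (-2)| = 1
|az - bz| = |-5 - 3| = 8
distance = (7 + 1 + 8) / 2 = 16 / 2 = 8

Answer: 8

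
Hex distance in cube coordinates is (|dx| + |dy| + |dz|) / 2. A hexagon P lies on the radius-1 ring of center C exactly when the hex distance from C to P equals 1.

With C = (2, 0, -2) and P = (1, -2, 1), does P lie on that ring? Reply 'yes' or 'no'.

|px - cx| = |1 - 2| = 1
|py - cy| = |-2 - 0| = 2
|pz - cz| = |1 - (-2)| = 3
distance = (1+2+3)/2 = 6/2 = 3
radius = 1; distance != radius -> no

Answer: no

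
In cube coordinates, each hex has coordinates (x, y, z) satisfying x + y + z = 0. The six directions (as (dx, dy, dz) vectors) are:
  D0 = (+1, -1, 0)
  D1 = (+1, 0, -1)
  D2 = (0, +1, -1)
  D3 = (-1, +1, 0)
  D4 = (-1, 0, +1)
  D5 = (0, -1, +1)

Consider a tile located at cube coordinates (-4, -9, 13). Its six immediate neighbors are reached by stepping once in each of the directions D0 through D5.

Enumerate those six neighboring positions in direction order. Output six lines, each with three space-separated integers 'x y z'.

Center: (-4, -9, 13). Add each direction:
  D0: (-4, -9, 13) + (1, -1, 0) = (-3, -10, 13)
  D1: (-4, -9, 13) + (1, 0, -1) = (-3, -9, 12)
  D2: (-4, -9, 13) + (0, 1, -1) = (-4, -8, 12)
  D3: (-4, -9, 13) + (-1, 1, 0) = (-5, -8, 13)
  D4: (-4, -9, 13) + (-1, 0, 1) = (-5, -9, 14)
  D5: (-4, -9, 13) + (0, -1, 1) = (-4, -10, 14)

Answer: -3 -10 13
-3 -9 12
-4 -8 12
-5 -8 13
-5 -9 14
-4 -10 14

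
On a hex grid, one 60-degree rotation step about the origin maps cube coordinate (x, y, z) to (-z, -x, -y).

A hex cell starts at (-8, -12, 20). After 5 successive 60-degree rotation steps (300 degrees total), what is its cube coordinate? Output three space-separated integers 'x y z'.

Answer: 12 -20 8

Derivation:
Start: (-8, -12, 20)
Step 1: (-8, -12, 20) -> (-(20), -(-8), -(-12)) = (-20, 8, 12)
Step 2: (-20, 8, 12) -> (-(12), -(-20), -(8)) = (-12, 20, -8)
Step 3: (-12, 20, -8) -> (-(-8), -(-12), -(20)) = (8, 12, -20)
Step 4: (8, 12, -20) -> (-(-20), -(8), -(12)) = (20, -8, -12)
Step 5: (20, -8, -12) -> (-(-12), -(20), -(-8)) = (12, -20, 8)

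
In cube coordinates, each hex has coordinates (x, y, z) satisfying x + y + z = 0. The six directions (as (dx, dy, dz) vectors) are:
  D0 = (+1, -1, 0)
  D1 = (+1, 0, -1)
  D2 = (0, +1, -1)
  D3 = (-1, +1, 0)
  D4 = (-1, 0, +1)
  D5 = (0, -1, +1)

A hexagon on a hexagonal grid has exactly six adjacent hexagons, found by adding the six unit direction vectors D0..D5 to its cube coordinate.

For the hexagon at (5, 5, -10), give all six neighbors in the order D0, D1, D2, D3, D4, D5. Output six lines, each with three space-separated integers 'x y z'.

Answer: 6 4 -10
6 5 -11
5 6 -11
4 6 -10
4 5 -9
5 4 -9

Derivation:
Center: (5, 5, -10). Add each direction:
  D0: (5, 5, -10) + (1, -1, 0) = (6, 4, -10)
  D1: (5, 5, -10) + (1, 0, -1) = (6, 5, -11)
  D2: (5, 5, -10) + (0, 1, -1) = (5, 6, -11)
  D3: (5, 5, -10) + (-1, 1, 0) = (4, 6, -10)
  D4: (5, 5, -10) + (-1, 0, 1) = (4, 5, -9)
  D5: (5, 5, -10) + (0, -1, 1) = (5, 4, -9)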